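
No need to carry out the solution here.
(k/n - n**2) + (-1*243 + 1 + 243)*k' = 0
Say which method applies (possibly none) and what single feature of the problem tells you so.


Method: a linear integrating factor — linear in the unknown with genuine forcing: multiply through by the exponential of the integrated coefficient and the left side closes into one derivative.


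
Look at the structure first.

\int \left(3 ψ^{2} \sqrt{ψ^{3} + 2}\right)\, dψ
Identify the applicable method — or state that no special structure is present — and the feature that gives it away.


Technique: u-substitution — gathered as a product, the integrand carries the factor 3 ψ^{2} — up to a constant, the derivative of the inner expression ψ^{3} + 2 — so u = ψ^{3} + 2 collapses the integral.


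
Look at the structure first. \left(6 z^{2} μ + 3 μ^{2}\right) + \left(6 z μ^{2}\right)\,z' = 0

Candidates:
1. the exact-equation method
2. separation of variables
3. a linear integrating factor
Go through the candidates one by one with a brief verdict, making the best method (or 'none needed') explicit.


Best approach: the exact-equation method — this form is already the differential of something: the matching mixed partials of 6 z^{2} μ + 3 μ^{2} and 6 z μ^{2} prove it.
- the exact-equation method: a fit — the right tool for this form.
- separation of variables: the two dependences are entangled, not a clean product of one-variable pieces.
- a linear integrating factor — a nonlinear term in the unknown puts this outside the integrating-factor template.


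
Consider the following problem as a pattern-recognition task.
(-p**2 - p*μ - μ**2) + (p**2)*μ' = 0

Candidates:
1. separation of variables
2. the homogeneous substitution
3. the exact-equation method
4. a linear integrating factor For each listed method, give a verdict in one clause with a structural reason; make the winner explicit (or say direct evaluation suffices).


Diagnosis: the homogeneous substitution — the slope is degree-zero homogeneous: the ratio substitution v = μ/p collapses it.
- separation of variables — no algebra isolates the independent variable on one side and the unknown on the other.
- the homogeneous substitution — a fit — the right tool for this form.
- the exact-equation method: exactness fails on the nose — the mixed partials do not match.
- a linear integrating factor — a nonlinear term in the unknown puts this outside the integrating-factor template.


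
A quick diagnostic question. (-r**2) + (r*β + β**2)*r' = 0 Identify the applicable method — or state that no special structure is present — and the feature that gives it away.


Verdict: the homogeneous substitution — the slope's numerator and denominator have matching total degree, so it depends only on r/β and the ratio substitution collapses it. A Bernoulli substitution after rearrangement (possibly exchanging dependent and independent variable) is a fair alternative; the homogeneous route works on the equation as it stands.


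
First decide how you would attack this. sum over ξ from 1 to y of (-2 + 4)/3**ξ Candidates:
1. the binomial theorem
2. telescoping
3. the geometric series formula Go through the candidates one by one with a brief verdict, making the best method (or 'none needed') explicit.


Best approach: the geometric series formula — consecutive terms stand in a fixed index-free ratio — the geometric sum formula closes it.
- the binomial theorem — no binomial coefficients pair up with complementary powers here.
- telescoping — computed from the summand as displayed, the partial sums build up without the pairwise collapse telescoping exploits.
- the geometric series formula: yes, a natural case for it.


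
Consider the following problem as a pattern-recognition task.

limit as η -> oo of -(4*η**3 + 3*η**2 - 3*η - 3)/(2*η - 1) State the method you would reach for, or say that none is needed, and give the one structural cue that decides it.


Technique: dominant-term comparison — divide through by the highest power of η; every lower-order term dies and the dominant terms decide the limit. As a single quotient, the ∞/∞ shape would yield to repeated differentiation as well — the growth comparison gets there in one look.


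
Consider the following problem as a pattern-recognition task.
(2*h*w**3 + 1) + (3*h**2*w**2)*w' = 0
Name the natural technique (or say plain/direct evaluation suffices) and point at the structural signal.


Best approach: the exact-equation method — 2*h*w**3 + 1 and 3*h**2*w**2 pass the exactness check on the nose, so no integrating factor in h or w is needed at all.


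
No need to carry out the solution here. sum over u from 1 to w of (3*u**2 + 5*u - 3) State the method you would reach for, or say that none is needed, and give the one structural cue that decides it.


Technique: no special technique — the sum is polynomial through and through; closed forms for each power of u finish it directly.


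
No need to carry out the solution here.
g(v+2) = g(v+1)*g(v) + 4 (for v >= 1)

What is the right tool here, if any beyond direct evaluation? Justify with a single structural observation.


Verdict: no special technique — the unknown enters the rule nonlinearly, not as a weighted sum — no linear method is even well-posed.


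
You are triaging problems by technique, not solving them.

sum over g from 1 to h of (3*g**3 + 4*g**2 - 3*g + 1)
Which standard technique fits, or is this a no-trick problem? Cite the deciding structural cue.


Best approach: no special technique — with only polynomial terms in g present, the classical sum-of-powers identities are all you need.


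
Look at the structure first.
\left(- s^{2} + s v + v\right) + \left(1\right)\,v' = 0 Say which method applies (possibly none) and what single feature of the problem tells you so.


Verdict: a linear integrating factor — the unknown enters only to the first power against a nonzero forcing term — the integrating-factor template applies directly.


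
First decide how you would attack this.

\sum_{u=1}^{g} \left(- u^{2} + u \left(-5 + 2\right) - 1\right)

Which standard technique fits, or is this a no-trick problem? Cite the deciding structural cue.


Diagnosis: no special technique — every summand is a constant multiple of a power of u — apply the standard power-sum identities one degree at a time.


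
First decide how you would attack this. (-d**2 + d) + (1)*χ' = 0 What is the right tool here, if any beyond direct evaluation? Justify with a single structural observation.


Best approach: no special technique — with χ absent the equation is not coupled at all: direct integration in d.


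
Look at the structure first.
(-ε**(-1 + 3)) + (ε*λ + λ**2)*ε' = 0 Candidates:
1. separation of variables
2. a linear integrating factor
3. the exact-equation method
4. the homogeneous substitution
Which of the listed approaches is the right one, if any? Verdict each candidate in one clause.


Best approach: the homogeneous substitution — solved for the derivative, the right side is unchanged under scaling λ and ε together — it depends only on the ratio ε/λ, so substitute a single ratio variable. With the right rearrangement (exchanging the roles of the variables where needed), this also fits a Bernoulli template; the homogeneous substitution reads the structure directly.
- separation of variables: the two dependences are entangled, not a clean product of one-variable pieces.
- a linear integrating factor — a nonlinear term in the unknown puts this outside the integrating-factor template.
- the exact-equation method — the mixed partial derivatives differ, so the left side is not a total differential.
- the homogeneous substitution — yes, a natural case for it.


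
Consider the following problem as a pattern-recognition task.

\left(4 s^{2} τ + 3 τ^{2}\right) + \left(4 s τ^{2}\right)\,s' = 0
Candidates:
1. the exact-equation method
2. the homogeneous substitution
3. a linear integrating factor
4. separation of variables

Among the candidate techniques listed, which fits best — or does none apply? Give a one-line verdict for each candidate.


Technique: the exact-equation method — 4 s^{2} τ + 3 τ^{2} and 4 s τ^{2} pass the exactness check on the nose, so no integrating factor in τ or s is needed at all.
- the exact-equation method: yes, a natural case for it.
- the homogeneous substitution: solved for the derivative, the right side changes under joint scaling of the two variables.
- a linear integrating factor: a nonlinear term in the unknown puts this outside the integrating-factor template.
- separation of variables — no division isolates the independent variable from the unknown.


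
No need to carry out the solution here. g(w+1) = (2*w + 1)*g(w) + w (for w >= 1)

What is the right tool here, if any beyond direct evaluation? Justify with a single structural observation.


Best approach: a summation factor — it is first-order linear but the coefficient 2*w + 1 depends on the index, so multiply through by a summation factor to telescope it.


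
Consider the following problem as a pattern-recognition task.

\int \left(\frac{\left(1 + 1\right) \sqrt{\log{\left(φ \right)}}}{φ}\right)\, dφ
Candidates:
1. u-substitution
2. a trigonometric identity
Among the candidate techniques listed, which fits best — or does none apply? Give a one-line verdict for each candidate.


Diagnosis: u-substitution — structure check: outer function, inner expression \log{\left(φ \right)}, inner derivative as a factor — the classic u = \log{\left(φ \right)} pattern.
- u-substitution — applicable, and directly so.
- a trigonometric identity: with no trigonometric functions present, identity rewriting has no target.


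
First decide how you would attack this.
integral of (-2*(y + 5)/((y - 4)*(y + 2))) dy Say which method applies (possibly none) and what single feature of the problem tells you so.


Best approach: partial fractions — a proper rational integrand whose denominator splits into simpler factors — decompose into partial fractions first.


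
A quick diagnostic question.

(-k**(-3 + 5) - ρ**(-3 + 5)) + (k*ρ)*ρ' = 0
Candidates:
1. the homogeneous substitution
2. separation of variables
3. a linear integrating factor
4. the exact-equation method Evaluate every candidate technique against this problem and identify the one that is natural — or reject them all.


Method: the homogeneous substitution — the slope's numerator and denominator share total degree; set v = ρ/k and the equation drops to separable form. This doubles as a Bernoulli equation in the unknown as written; the homogeneous route needs no setup at all.
- the homogeneous substitution: a fit — the right tool for this form.
- separation of variables: the two dependences are entangled, not a clean product of one-variable pieces.
- a linear integrating factor: a nonlinear term in the unknown puts this outside the integrating-factor template.
- the exact-equation method: exactness fails on the nose — the mixed partials do not match.


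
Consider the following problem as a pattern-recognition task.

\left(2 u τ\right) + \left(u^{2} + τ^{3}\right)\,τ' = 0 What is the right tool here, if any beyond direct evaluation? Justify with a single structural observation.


Diagnosis: the exact-equation method — d/dτ of 2 u τ equals d/du of u^{2} + τ^{3}: the form is a total differential of one potential — integrate it exactly.


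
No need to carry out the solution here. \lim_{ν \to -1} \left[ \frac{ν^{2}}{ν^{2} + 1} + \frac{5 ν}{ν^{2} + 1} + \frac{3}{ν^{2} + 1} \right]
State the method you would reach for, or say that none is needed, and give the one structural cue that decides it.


Technique: no special technique — no zero denominators, no indeterminate clash at -1 — substitute and read off the value.


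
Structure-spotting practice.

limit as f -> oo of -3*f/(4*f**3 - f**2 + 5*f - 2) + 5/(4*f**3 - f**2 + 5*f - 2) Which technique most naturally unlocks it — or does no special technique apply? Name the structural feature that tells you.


Verdict: dominant-term comparison — divide through by the highest power of f; every lower-order term dies and the dominant terms decide the limit. Differentiating the expression as a single quotient would eventually settle it as well; matching dominant growth settles it immediately.


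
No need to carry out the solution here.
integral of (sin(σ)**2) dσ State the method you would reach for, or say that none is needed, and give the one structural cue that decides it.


Verdict: a trigonometric identity — the exponent on sin(σ)**2 is even — the power-reduction identity is the standard preprocessing step.


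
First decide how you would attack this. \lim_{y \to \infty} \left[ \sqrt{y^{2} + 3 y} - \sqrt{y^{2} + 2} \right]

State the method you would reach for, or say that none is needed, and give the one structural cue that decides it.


Technique: conjugate multiplication — divergence minus divergence hides a finite answer — expose it by pairing \sqrt{y^{2} + 3 y} - \sqrt{y^{2} + 2} with its conjugate.


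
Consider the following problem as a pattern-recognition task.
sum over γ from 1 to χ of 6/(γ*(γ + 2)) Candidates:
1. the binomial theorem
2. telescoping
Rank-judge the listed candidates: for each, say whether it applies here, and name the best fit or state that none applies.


Verdict: telescoping — the denominator's roots in 6/(γ*(γ + 2)) sit an integer apart: decomposition produces a self-cancelling chain.
- the binomial theorem: there is no sum-raised-to-a-power identity hiding in these terms.
- telescoping: applies; the problem has the shape this method handles.


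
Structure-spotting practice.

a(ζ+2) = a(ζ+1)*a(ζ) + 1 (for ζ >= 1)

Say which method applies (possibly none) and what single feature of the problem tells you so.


Technique: no special technique — once the recursion is nonlinear, characteristic roots, master substitutions, and summation factors are all off the table.


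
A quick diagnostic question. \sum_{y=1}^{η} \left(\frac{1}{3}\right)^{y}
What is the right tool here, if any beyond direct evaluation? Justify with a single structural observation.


Method: the geometric series formula — term-over-term division gives \frac{1}{3} every time — index-free ratio, geometric sum formula applies.


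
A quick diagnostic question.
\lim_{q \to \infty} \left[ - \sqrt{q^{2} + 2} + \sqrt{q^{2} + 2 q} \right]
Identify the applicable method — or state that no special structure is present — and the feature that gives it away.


Diagnosis: conjugate multiplication — two divergent pieces with a minus sign between them and a radical in the mix: rationalize \sqrt{q^{2} + 2 q} - \sqrt{q^{2} + 2} before any limit law applies.


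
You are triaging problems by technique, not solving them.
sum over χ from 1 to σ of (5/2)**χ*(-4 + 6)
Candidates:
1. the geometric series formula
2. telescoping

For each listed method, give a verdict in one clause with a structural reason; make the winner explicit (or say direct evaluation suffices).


Technique: the geometric series formula — the ratio of consecutive terms is the constant 5/2, independent of the index — a geometric sum.
- the geometric series formula — yes, a natural case for it.
- telescoping: neither a shifted-difference shape nor integer-spaced poles are present.


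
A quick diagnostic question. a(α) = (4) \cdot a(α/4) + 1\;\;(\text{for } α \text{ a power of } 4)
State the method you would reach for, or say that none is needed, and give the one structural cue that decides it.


Technique: the master substitution — the argument shrinks by the factor 4, so measure the index on a logarithmic scale and the recursion becomes a shift.


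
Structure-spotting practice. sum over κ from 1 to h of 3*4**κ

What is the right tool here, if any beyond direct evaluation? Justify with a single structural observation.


Method: the geometric series formula — each summand is the previous one scaled by 4; that constant multiplier is itself the geometric structure.


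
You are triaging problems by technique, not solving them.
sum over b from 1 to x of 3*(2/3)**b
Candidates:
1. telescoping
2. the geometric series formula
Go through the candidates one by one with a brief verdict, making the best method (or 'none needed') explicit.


Diagnosis: the geometric series formula — consecutive terms stand in a fixed index-free ratio — the geometric sum formula closes it.
- telescoping: as presented, consecutive terms share no shifted copy to cancel against — no rewrite is on display to change that.
- the geometric series formula — applies; the problem has the shape this method handles.


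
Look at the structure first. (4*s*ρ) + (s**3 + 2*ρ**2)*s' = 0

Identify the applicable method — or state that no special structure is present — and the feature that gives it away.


Method: the exact-equation method — the mixed-partials test passes for 4*s*ρ and s**3 + 2*ρ**2, so a potential function exists as presented.


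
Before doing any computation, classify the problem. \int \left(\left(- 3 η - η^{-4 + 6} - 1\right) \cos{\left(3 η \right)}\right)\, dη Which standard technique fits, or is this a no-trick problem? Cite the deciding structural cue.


Diagnosis: integration by parts — (- 3 η - η^{-4 + 6} - 1) dies after finitely many derivatives while \cos{\left(3 η \right)} cycles under integration — the tabular/parts setup.


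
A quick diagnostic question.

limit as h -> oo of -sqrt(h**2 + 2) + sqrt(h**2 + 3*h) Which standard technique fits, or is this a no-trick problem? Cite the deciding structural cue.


Technique: conjugate multiplication — this difference gives up after one conjugate multiplication — the radical structure cancels against its conjugate.


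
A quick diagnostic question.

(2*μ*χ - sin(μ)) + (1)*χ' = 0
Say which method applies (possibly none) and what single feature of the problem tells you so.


Verdict: a linear integrating factor — the equation is linear in χ with coefficient 2*μ; multiplying by the integrating factor exp(∫2*μ) makes the left side a perfect derivative.


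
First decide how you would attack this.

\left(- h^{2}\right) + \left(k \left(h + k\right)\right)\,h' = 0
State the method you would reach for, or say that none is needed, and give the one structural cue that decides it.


Diagnosis: the homogeneous substitution — solved for the derivative, the right side is unchanged under scaling k and h together — it depends only on the ratio h/k, so substitute a single ratio variable. A Bernoulli-style rewrite — possibly after exchanging which variable is treated as dependent — would work as well; the homogeneous substitution is the more immediate reading here.


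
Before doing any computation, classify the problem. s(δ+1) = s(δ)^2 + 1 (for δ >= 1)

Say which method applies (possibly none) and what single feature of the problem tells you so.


Verdict: no special technique — the update rule curves (it is not linear in the unknown sequence), so no superposition-based closed form attaches — iterate or study it directly.


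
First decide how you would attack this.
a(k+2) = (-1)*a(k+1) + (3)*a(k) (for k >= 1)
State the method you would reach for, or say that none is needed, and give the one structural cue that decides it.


Best approach: the characteristic-root method — the recurrence treats every index alike (constant coefficients, no forcing) — precisely the regime where r^k trials close it.


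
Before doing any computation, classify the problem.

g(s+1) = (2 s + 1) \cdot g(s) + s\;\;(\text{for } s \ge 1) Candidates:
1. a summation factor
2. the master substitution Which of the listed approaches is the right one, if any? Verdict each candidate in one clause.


Method: a summation factor — it is first-order linear but the coefficient 2 s + 1 depends on the index, so multiply through by a summation factor to telescope it.
- a summation factor — applies; the problem has the shape this method handles.
- the master substitution — the recursive argument is a shift of the index, not a fixed fraction of it.


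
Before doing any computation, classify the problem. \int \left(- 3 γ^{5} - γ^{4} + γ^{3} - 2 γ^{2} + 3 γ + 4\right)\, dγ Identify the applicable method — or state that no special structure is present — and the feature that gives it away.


Best approach: no special technique — a term-by-term power-rule job in γ; no substitution or rearrangement earns its keep here.


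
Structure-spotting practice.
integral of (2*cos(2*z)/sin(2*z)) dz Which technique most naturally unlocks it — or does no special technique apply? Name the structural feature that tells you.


Diagnosis: u-substitution — set u = sin(2*z): a constant multiple of its derivative, namely 2*cos(2*z), is present as a factor once the integrand is collected, so the du is sitting there waiting.


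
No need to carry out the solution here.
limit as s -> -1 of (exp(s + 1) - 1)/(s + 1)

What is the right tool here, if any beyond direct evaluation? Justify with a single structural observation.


Technique: l'Hôpital's rule (0/0) — substituting -1 gives 0 over 0; differentiate top and bottom once and re-evaluate. A local series expansion at the point resolves it as well; the rule is the packaged version of that step.


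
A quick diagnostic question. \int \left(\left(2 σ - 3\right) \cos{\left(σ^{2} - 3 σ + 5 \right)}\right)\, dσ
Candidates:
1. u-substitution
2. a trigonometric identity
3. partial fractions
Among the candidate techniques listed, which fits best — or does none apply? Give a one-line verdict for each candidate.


Diagnosis: u-substitution — the only nontrivial dependence routes through σ^{2} - 3 σ + 5, whose derivative supplies the leftover factor up to a constant multiple — u = σ^{2} - 3 σ + 5 flattens it.
- u-substitution — yes — fits the structure here.
- a trigonometric identity — neither the even-power reduction nor the product-to-sum identity applies to this structure.
- partial fractions: the expression is not a ratio of polynomials that decomposes further.


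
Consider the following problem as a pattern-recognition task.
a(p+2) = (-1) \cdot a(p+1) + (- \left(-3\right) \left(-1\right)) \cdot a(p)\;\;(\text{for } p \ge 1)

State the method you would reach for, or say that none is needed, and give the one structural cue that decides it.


Best approach: the characteristic-root method — constant coefficients and linearity mean the ansatz r^p reduces it to solving the characteristic polynomial.


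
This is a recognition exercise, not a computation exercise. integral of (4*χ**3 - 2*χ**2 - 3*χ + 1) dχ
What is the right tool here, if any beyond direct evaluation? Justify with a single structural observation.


Diagnosis: no special technique — the integrand is a sum of constant multiples of powers of χ — integrate term by term.


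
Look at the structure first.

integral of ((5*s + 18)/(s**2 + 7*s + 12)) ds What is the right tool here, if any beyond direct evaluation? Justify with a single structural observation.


Verdict: partial fractions — the bottom factors while the top stays lower-degree — split into simple fractions and integrate piece by piece.


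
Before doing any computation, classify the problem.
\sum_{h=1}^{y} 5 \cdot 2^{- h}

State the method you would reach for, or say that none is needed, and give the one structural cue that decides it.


Technique: the geometric series formula — consecutive terms stand in a fixed index-free ratio — the geometric sum formula closes it.


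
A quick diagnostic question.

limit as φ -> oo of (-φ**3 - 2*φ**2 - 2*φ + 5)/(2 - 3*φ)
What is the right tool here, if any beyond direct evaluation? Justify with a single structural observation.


Method: dominant-term comparison — divide through by the highest power of φ; every lower-order term dies and the dominant terms decide the limit. l'Hôpital's at-infinity variant applies to the expression viewed as a single quotient; the leading-term comparison is the direct route.


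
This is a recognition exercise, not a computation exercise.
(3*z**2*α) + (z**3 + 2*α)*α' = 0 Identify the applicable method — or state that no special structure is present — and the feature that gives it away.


Diagnosis: the exact-equation method — take the mixed partials of 3*z**2*α and z**3 + 2*α: they are equal, which certifies an exact differential.


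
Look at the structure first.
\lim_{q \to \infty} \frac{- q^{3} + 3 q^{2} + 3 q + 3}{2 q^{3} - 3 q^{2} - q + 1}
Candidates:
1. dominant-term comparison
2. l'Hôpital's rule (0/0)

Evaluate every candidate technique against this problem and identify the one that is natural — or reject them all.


Technique: dominant-term comparison — divide by the highest power of q present: lower-order terms vanish and the dominant ratio remains.
- dominant-term comparison: yes, a natural case for it.
- l'Hôpital's rule (0/0) — no 0/0 form appears: written as one quotient, top and bottom both grow without bound, and the ratio is decided by their leading terms.


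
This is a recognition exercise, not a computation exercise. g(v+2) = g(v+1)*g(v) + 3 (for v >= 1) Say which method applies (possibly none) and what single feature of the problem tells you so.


Diagnosis: no special technique — the update rule curves (it is not linear in the unknown sequence), so no superposition-based closed form attaches — iterate or study it directly.


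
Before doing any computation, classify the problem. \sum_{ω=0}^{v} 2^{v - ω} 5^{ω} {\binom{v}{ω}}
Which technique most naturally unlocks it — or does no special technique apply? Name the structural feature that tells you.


Technique: the binomial theorem — the summand is term ω of a binomial expansion in 5 and 2; the whole sum is a single power.


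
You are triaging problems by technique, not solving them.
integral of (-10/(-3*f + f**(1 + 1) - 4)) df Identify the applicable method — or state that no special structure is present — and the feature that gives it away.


Technique: partial fractions — with (-3*f + f**(1 + 1) - 4) factorable and the degree on top strictly smaller, simple-fraction decomposition is immediate.


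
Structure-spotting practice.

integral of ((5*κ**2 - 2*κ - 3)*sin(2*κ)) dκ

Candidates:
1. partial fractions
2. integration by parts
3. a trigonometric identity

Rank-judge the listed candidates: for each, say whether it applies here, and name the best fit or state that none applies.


Best approach: integration by parts — the integrand splits as 5*κ**2 - 2*κ - 3 times sin(2*κ) — repeatedly differentiating the polynomial part kills it, which is the parts ladder.
- partial fractions: the expression is not a ratio of polynomials that decomposes further.
- integration by parts: yes, a natural case for it.
- a trigonometric identity: no identity rewrites this into an easier trigonometric form.


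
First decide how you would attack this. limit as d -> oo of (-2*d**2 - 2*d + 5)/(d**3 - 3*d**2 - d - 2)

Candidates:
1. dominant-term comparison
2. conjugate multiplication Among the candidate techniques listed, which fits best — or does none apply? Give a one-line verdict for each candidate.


Technique: dominant-term comparison — as d grows, only the highest-degree terms matter — compare leading terms and read the limit off.
- dominant-term comparison: applicable, and directly so.
- conjugate multiplication — no divergent radical difference is present for a conjugate pair to cancel.


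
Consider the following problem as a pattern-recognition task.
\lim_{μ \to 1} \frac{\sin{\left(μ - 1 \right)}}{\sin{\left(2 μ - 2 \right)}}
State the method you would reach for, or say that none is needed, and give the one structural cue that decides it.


Technique: l'Hôpital's rule (0/0) — numerator and denominator both vanish at 1 — a genuine 0/0 form, which is exactly when l'Hôpital applies. Expanding numerator and denominator to first order gives the same value — the rule automates exactly that.


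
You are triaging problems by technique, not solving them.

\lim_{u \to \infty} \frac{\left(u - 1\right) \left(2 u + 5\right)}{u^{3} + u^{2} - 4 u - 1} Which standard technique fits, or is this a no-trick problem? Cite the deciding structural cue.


Diagnosis: dominant-term comparison — divide through by the highest power of u; every lower-order term dies and the dominant terms decide the limit. As a single quotient, the ∞/∞ shape would yield to repeated differentiation as well — the growth comparison gets there in one look.


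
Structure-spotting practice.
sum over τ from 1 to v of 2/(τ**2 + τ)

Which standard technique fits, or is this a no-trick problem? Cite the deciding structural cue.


Diagnosis: telescoping — split 2/(τ**2 + τ) by partial fractions and the pieces are one function at shifted arguments — interior terms cancel.


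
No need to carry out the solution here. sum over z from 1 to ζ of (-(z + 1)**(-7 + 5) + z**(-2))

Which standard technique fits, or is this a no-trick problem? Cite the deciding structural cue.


Diagnosis: telescoping — the generic term is a one-step difference of z**(-2), so partial sums shortcut to endpoint evaluation.


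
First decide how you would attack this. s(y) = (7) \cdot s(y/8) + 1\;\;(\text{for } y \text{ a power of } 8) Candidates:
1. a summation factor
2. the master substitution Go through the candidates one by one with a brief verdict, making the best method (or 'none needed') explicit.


Best approach: the master substitution — treat m = log base 8 of y as the new clock: one recursion step advances m by one while y scales by 8.
- a summation factor — the recursion divides its index rather than shifting it — there is no previous-term chain for a summation factor to telescope.
- the master substitution — applies; the problem has the shape this method handles.


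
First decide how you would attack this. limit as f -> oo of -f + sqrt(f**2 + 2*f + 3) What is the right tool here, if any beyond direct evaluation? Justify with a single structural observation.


Best approach: conjugate multiplication — two divergent pieces with a minus sign between them and a radical in the mix: rationalize sqrt(f**2 + 2*f + 3) - f before any limit law applies.


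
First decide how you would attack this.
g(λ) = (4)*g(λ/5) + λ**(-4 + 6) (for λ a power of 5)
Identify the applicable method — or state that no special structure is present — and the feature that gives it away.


Best approach: the master substitution — the call at λ/5 makes this multiplicative recursion; the master-style substitution converts it to additive.


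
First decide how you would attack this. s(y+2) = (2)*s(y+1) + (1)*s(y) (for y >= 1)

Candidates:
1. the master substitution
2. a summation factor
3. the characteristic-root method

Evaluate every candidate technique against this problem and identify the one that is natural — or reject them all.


Best approach: the characteristic-root method — shift-invariance with fixed coefficients calls for exponential trials; the characteristic polynomial finds every r^y.
- the master substitution: the recursion shifts the index rather than dividing it.
- a summation factor: a summation factor telescopes one-step recursions; this one carries higher-order memory.
- the characteristic-root method: applicable, and directly so.


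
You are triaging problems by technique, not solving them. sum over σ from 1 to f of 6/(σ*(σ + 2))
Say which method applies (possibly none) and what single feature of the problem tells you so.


Technique: telescoping — 6/(σ*(σ + 2)) hides a difference of shifted reciprocals — decompose it and the middle of the sum vanishes.


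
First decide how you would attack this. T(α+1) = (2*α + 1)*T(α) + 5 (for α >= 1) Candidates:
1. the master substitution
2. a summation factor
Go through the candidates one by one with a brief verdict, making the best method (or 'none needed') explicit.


Best approach: a summation factor — first-order, linear, moving coefficient 2*α + 1: the discrete analogue of an integrating factor handles it.
- the master substitution — the recursion steps by a constant offset, so exponential reindexing is pointless.
- a summation factor — yes, a natural case for it.


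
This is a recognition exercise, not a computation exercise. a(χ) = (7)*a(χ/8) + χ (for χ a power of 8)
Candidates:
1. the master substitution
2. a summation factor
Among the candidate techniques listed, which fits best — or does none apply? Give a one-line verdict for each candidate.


Technique: the master substitution — the call at χ/8 makes this multiplicative recursion; the master-style substitution converts it to additive.
- the master substitution: a fit — the right tool for this form.
- a summation factor: a divided-index call is outside the fixed-shift first-order family a summation factor normalizes.


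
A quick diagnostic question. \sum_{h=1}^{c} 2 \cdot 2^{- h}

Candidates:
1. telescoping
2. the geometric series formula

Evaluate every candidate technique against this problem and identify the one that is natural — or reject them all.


Technique: the geometric series formula — consecutive terms stand in a fixed index-free ratio — the geometric sum formula closes it.
- telescoping: writing out consecutive terms as given produces no pairwise cancellation.
- the geometric series formula — yes, a natural case for it.


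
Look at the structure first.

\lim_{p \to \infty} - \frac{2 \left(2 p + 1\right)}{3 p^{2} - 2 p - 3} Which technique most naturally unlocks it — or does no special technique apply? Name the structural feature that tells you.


Method: dominant-term comparison — as p grows, only the highest-degree terms matter — compare leading terms and read the limit off. Viewed as a single quotient this is an ∞/∞ form — an at-infinity application of l'Hôpital's rule would also resolve it; comparing leading growth reads the answer without differentiating.


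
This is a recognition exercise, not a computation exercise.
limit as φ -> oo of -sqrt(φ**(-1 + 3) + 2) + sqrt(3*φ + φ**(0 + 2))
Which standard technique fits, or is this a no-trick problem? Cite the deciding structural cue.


Method: conjugate multiplication — neither sqrt(3*φ + φ**(0 + 2)) nor sqrt(φ**(-1 + 3) + 2) converges alone, so rewrite their difference as a conjugate-rationalized quotient first.


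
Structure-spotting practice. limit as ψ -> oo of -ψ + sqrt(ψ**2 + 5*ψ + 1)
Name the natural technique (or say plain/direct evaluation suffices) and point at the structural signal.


Technique: conjugate multiplication — divergence minus divergence hides a finite answer — expose it by pairing sqrt(ψ**2 + 5*ψ + 1) - ψ with its conjugate.


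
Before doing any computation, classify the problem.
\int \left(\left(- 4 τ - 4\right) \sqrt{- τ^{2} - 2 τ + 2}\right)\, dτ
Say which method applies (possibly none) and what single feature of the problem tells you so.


Verdict: u-substitution — viewed as a product, the integrand is a composition evaluated at - τ^{2} - 2 τ + 2 times (a constant multiple of) that inner expression's derivative, so u = - τ^{2} - 2 τ + 2 makes it elementary.


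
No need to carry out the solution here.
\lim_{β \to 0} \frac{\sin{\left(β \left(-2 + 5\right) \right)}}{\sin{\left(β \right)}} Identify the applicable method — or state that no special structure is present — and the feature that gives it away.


Diagnosis: l'Hôpital's rule (0/0) — both numerator and denominator vanish at 0: the genuine 0/0 indeterminate that l'Hôpital exists for. Expanding numerator and denominator to first order gives the same value — the rule automates exactly that.


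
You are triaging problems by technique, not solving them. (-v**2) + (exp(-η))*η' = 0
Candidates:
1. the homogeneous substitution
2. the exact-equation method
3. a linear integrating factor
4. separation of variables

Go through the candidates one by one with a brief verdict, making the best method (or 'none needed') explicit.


Method: separation of variables — separating collects all η-dependence with the derivative and leaves all v-dependence opposite: variables separate.
- the homogeneous substitution: rescaling both variables together changes the slope, so no ratio substitution collapses it.
- the exact-equation method — any potential here is of the trivial single-variable kind; the exact method earns its name only with genuine cross terms.
- a linear integrating factor: a nonlinear term in the unknown puts this outside the integrating-factor template.
- separation of variables — applies; the problem has the shape this method handles.


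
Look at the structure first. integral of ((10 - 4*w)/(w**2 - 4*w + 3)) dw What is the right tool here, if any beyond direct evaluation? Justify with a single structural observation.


Method: partial fractions — each factor of w**2 - 4*w + 3 owns one elementary piece of the integrand — separate them and integrate piecewise.


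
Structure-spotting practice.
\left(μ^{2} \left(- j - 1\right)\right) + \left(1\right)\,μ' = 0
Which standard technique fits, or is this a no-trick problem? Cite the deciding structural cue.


Verdict: separation of variables — one side of the product carries the independent variable, the other the unknown — the textbook separation shape.


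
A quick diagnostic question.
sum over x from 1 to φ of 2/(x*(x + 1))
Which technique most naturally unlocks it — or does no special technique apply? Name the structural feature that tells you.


Method: telescoping — 2/(x*(x + 1)) hides a difference of shifted reciprocals — decompose it and the middle of the sum vanishes.


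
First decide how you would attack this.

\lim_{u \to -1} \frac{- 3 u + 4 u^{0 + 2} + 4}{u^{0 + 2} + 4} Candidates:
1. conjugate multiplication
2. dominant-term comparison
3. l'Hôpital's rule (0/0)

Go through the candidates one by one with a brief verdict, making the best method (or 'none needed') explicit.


Best approach: no special technique — nothing blocks direct substitution at -1: plug in and finish.
- conjugate multiplication — the conjugate move applies to radical differences, which this is not.
- dominant-term comparison — leading-power comparison does not apply to this form.
- l'Hôpital's rule (0/0): evaluation at the point is determinate, so the rule has nothing to repair.


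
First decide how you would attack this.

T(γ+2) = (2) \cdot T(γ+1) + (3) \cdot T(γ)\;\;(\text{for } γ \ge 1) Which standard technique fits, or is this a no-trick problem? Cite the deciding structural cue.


Best approach: the characteristic-root method — fixed numeric weights on consecutive terms and no forcing term added: the root method in its home territory.


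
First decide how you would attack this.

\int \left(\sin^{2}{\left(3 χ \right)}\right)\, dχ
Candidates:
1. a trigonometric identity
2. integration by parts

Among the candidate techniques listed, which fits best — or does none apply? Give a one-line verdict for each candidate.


Method: a trigonometric identity — \sin^{2}{\left(3 χ \right)} carries an even exponent — trade it for double-angle cosines before integrating.
- a trigonometric identity: a fit — the right tool for this form.
- integration by parts: not the natural route: no polynomial-kernel product appears — a recursive parts reduction of the trigonometric product exists, but the identity rewrite is direct.


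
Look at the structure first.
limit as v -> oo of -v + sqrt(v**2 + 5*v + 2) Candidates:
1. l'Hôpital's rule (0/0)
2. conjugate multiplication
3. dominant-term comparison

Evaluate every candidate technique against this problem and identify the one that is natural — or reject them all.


Verdict: conjugate multiplication — infinity minus infinity with a radical in play — multiply by the conjugate so the divergences of sqrt(v**2 + 5*v + 2) and v annihilate.
- l'Hôpital's rule (0/0): no quotient structure at all: the clash is ∞ minus ∞, which rationalizing converts into a tractable ratio.
- conjugate multiplication — yes, a natural case for it.
- dominant-term comparison — no dominant power emerges to decide the limit by degree comparison.
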